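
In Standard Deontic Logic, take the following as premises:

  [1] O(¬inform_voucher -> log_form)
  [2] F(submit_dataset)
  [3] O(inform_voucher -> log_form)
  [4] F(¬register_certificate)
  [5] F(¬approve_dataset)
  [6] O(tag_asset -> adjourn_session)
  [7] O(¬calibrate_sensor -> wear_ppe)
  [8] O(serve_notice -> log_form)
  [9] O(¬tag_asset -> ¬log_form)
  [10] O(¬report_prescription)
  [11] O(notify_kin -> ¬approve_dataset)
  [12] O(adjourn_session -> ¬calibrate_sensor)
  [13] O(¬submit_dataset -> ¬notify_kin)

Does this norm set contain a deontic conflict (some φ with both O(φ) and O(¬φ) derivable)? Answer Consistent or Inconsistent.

Consistent

Premise 11 is O(notify_kin -> ¬approve_dataset), but O(notify_kin) is not derivable from the premises, so it does not yield O(¬approve_dataset).
So O(¬approve_dataset) is not derivable, and the apparent clash with O(approve_dataset) does not arise.
A world satisfying every obligation exists (e.g. adjourn_session=true, approve_dataset=true, calibrate_sensor=false, inform_voucher=false, log_form=true, notify_kin=false, register_certificate=true, report_prescription=false, serve_notice=false, submit_dataset=false, tag_asset=true, wear_ppe=true); no atom is both obligatory and forbidden, so the set is consistent.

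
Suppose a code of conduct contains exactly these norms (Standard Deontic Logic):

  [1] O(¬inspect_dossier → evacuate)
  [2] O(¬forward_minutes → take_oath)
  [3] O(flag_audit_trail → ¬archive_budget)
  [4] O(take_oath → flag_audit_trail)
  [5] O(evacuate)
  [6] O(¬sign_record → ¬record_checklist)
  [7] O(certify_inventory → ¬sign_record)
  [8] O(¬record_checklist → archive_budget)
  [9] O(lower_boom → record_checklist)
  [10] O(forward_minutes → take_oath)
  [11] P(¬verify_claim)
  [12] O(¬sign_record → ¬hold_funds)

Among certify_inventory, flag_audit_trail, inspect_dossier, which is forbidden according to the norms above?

certify_inventory

By case analysis on ¬forward_minutes: premise 2 gives O(¬forward_minutes → take_oath) and premise 10 gives O(forward_minutes → take_oath), so O(take_oath) either way.
With premise 4, O(take_oath → flag_audit_trail), the K-axiom yields O(flag_audit_trail).
Premise 3 is O(flag_audit_trail → ¬archive_budget); since O(flag_audit_trail), deontic closure gives O(¬archive_budget).
Premise 8 is O(¬record_checklist → archive_budget); contrapositively O(¬archive_budget → record_checklist). Since O(¬archive_budget) holds, K gives O(record_checklist).
Premise 6 is O(¬sign_record → ¬record_checklist); contrapositively O(record_checklist → sign_record). Since O(record_checklist) holds, K gives O(sign_record).
The contrapositive of premise 7 (O(certify_inventory → ¬sign_record)) is O(sign_record → ¬certify_inventory), and O(sign_record) is already established, so O(¬certify_inventory).
So O(¬certify_inventory) holds, i.e. certify_inventory is forbidden. None of the other listed options is forbidden under the premises.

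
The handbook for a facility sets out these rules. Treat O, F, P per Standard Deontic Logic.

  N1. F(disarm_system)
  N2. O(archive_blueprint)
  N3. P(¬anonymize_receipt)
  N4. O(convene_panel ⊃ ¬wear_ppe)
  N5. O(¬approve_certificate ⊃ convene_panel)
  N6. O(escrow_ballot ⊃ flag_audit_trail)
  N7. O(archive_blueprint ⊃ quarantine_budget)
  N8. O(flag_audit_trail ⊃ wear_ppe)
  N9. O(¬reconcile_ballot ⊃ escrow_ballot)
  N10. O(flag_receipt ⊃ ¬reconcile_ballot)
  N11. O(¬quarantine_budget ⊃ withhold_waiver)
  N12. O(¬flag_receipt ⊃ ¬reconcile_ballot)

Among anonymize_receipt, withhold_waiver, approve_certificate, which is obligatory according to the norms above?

Premises 10 and 12 are O(flag_receipt ⊃ ¬reconcile_ballot) and O(¬flag_receipt ⊃ ¬reconcile_ballot); every ideal world satisfies flag_receipt or ¬flag_receipt, so in either case ¬reconcile_ballot holds — hence O(¬reconcile_ballot).
From O(¬reconcile_ballot) and premise 9, O(¬reconcile_ballot ⊃ escrow_ballot), we obtain O(escrow_ballot).
From O(escrow_ballot) and premise 6, O(escrow_ballot ⊃ flag_audit_trail), we obtain O(flag_audit_trail).
With premise 8, O(flag_audit_trail ⊃ wear_ppe), the K-axiom yields O(wear_ppe).
Premise 4 is O(convene_panel ⊃ ¬wear_ppe); contrapositively O(wear_ppe ⊃ ¬convene_panel). Since O(wear_ppe) holds, K gives O(¬convene_panel).
The contrapositive of premise 5 (O(¬approve_certificate ⊃ convene_panel)) is O(¬convene_panel ⊃ approve_certificate), and O(¬convene_panel) is already established, so O(approve_certificate).
So O(approve_certificate) holds — approve_certificate is obligatory. None of the other listed options is made obligatory by any chain of premises.

approve_certificate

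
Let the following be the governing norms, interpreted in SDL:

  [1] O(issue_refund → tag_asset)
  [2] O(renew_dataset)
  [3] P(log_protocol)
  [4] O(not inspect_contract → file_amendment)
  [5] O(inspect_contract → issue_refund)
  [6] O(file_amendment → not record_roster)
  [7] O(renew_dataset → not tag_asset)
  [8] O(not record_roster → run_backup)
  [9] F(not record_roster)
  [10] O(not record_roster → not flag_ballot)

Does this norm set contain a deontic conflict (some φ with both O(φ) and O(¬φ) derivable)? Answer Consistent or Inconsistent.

F(not record_roster) at premise 9 means O(record_roster).
Premise 6, O(file_amendment → not record_roster), contraposes to O(record_roster → not file_amendment); with O(record_roster) we get O(not file_amendment).
The contrapositive of premise 4 (O(not inspect_contract → file_amendment)) is O(not file_amendment → inspect_contract), and O(not file_amendment) is already established, so O(inspect_contract).
From O(inspect_contract) and premise 5, O(inspect_contract → issue_refund), we obtain O(issue_refund).
Applying K to premise 1 (O(issue_refund → tag_asset)) and O(issue_refund) yields O(tag_asset).
The contrapositive of premise 7 (O(renew_dataset → not tag_asset)) is O(tag_asset → not renew_dataset), and O(tag_asset) is already established, so O(not renew_dataset).
Yet premise 2 states O(renew_dataset).
We now have both O(not renew_dataset) and O(renew_dataset) — renew_dataset is simultaneously obligatory and forbidden, violating the D-axiom.

Inconsistent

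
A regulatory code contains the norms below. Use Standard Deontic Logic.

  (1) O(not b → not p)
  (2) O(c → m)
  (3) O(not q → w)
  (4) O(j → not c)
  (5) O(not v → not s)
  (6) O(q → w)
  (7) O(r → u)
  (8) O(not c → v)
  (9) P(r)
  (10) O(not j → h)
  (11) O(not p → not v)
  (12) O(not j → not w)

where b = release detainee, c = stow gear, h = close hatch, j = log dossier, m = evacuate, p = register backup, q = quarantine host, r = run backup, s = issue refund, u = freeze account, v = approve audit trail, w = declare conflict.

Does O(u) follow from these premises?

Premise 7 is O(r → u), but O(r) is not derivable from the premises (the permission P(r) asserts only not O(not r), not O(r)), so it does not yield O(u).
No other premise forces O(u). An ideal world satisfying every premise can still have u false, so O(u) is not derivable.

No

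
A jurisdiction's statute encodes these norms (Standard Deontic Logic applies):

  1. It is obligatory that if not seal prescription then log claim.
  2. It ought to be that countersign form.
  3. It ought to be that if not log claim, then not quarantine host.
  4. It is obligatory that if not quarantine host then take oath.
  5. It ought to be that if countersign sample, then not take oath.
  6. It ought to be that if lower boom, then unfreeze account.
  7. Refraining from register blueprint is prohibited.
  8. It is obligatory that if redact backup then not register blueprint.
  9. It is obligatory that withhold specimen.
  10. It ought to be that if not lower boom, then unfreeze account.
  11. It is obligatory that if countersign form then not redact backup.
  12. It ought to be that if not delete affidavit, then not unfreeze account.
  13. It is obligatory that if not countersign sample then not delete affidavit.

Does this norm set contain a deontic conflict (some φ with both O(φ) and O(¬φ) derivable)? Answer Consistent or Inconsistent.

Consistent

Premise 8 is O(redact_backup → ¬register_blueprint), but O(redact_backup) is not derivable from the premises, so it does not yield O(¬register_blueprint).
So O(¬register_blueprint) is not derivable, and the apparent clash with O(register_blueprint) does not arise.
A world satisfying every obligation exists (e.g. countersign_form=true, countersign_sample=true, delete_affidavit=true, log_claim=true, lower_boom=false, quarantine_host=true, redact_backup=false, register_blueprint=true, seal_prescription=false, take_oath=false, unfreeze_account=true, withhold_specimen=true); no atom is both obligatory and forbidden, so the set is consistent.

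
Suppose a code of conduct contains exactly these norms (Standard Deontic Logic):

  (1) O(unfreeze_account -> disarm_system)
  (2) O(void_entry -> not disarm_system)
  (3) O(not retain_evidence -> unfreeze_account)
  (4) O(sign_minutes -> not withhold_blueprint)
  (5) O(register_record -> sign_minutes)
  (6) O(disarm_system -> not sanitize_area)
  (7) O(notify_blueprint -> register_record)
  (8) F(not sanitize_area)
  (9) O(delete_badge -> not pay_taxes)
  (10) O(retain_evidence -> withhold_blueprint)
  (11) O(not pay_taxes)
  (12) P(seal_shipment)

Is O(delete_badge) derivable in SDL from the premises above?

No

Premise 9 is O(delete_badge -> not pay_taxes); even if O(not pay_taxes) held, inferring O(delete_badge) would be affirming the consequent — invalid.
No other premise forces O(delete_badge). An ideal world satisfying every premise can still have delete_badge false, so O(delete_badge) is not derivable.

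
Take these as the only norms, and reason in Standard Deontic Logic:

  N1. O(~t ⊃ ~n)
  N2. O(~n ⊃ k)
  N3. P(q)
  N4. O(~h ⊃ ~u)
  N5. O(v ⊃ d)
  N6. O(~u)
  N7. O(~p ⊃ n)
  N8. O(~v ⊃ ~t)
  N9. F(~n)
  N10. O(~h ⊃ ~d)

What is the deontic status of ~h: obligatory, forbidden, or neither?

Premise 9 is F(~n), i.e. O(n).
The contrapositive of premise 1 (O(~t ⊃ ~n)) is O(n ⊃ t), and O(n) is already established, so O(t).
Premise 8 is O(~v ⊃ ~t); contrapositively O(t ⊃ v). Since O(t) holds, K gives O(v).
With premise 5, O(v ⊃ d), the K-axiom yields O(d).
The contrapositive of premise 10 (O(~h ⊃ ~d)) is O(d ⊃ h), and O(d) is already established, so O(h).
Premises 2, 3, 4, 6, 7 do not contribute to this derivation.
Thus O(h), which is F(~h): ~h is forbidden.

Forbidden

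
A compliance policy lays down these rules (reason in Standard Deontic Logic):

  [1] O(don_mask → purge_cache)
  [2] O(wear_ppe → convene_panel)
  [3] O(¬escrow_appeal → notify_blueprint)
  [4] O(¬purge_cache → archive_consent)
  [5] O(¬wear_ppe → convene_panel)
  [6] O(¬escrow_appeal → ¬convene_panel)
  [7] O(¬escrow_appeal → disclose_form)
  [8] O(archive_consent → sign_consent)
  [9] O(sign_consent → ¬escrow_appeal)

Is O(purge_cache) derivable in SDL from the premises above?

By case analysis on wear_ppe: premise 2 gives O(wear_ppe → convene_panel) and premise 5 gives O(¬wear_ppe → convene_panel), so O(convene_panel) either way.
The contrapositive of premise 6 (O(¬escrow_appeal → ¬convene_panel)) is O(convene_panel → escrow_appeal), and O(convene_panel) is already established, so O(escrow_appeal).
Premise 9, O(sign_consent → ¬escrow_appeal), contraposes to O(escrow_appeal → ¬sign_consent); with O(escrow_appeal) we get O(¬sign_consent).
Premise 8 is O(archive_consent → sign_consent); contrapositively O(¬sign_consent → ¬archive_consent). Since O(¬sign_consent) holds, K gives O(¬archive_consent).
The contrapositive of premise 4 (O(¬purge_cache → archive_consent)) is O(¬archive_consent → purge_cache), and O(¬archive_consent) is already established, so O(purge_cache).
Premises 1, 3, 7 do not contribute to this derivation.
So O(purge_cache) follows.

Yes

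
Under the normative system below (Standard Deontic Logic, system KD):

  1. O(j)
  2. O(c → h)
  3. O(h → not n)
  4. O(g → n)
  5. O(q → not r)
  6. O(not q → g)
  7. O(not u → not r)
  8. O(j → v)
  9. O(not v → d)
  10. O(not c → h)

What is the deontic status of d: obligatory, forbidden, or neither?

Premise 9 is O(not v → d), but O(not v) is not derivable from the premises, so it does not yield O(d).
No premise or chain of K-axiom applications forces O(d), and none forces O(not d). So d is neither obligatory nor forbidden under these norms.

Neither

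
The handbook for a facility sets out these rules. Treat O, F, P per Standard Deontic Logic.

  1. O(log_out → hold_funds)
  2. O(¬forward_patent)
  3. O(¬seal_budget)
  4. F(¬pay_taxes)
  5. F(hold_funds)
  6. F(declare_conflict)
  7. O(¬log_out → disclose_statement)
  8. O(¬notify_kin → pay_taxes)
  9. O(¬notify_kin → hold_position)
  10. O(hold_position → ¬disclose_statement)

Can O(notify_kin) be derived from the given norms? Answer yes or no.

Yes

Premise 5, F(hold_funds), is equivalent to O(¬hold_funds).
Premise 1 is O(log_out → hold_funds); contrapositively O(¬hold_funds → ¬log_out). Since O(¬hold_funds) holds, K gives O(¬log_out).
From O(¬log_out) and premise 7, O(¬log_out → disclose_statement), we obtain O(disclose_statement).
Premise 10 is O(hold_position → ¬disclose_statement); contrapositively O(disclose_statement → ¬hold_position). Since O(disclose_statement) holds, K gives O(¬hold_position).
Premise 9, O(¬notify_kin → hold_position), contraposes to O(¬hold_position → notify_kin); with O(¬hold_position) we get O(notify_kin).
Premises 2, 3, 4, 6, 8 do not contribute to this derivation.
So O(notify_kin) follows.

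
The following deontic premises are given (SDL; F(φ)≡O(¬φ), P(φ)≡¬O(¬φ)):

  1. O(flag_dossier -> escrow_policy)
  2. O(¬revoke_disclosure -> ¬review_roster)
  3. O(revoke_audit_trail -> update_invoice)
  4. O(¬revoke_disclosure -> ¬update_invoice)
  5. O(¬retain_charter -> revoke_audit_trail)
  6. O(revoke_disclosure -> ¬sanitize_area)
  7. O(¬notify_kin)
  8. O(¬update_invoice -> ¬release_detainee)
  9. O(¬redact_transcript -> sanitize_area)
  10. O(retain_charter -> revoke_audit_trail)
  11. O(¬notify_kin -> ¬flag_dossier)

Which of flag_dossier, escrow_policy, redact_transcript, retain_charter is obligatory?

By case analysis on retain_charter: premise 10 gives O(retain_charter -> revoke_audit_trail) and premise 5 gives O(¬retain_charter -> revoke_audit_trail), so O(revoke_audit_trail) either way.
From O(revoke_audit_trail) and premise 3, O(revoke_audit_trail -> update_invoice), we obtain O(update_invoice).
Premise 4 is O(¬revoke_disclosure -> ¬update_invoice); contrapositively O(update_invoice -> revoke_disclosure). Since O(update_invoice) holds, K gives O(revoke_disclosure).
From O(revoke_disclosure) and premise 6, O(revoke_disclosure -> ¬sanitize_area), we obtain O(¬sanitize_area).
Premise 9 is O(¬redact_transcript -> sanitize_area); contrapositively O(¬sanitize_area -> redact_transcript). Since O(¬sanitize_area) holds, K gives O(redact_transcript).
So O(redact_transcript) holds — redact_transcript is obligatory. None of the other listed options is made obligatory by any chain of premises.

redact_transcript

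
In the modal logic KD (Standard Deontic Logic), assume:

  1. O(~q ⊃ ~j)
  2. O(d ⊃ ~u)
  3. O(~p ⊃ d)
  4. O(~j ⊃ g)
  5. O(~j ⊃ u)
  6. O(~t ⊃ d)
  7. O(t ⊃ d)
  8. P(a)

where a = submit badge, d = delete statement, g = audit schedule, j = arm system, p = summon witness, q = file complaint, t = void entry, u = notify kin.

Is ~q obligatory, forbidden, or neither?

Premises 7 and 6 cover both cases: O(t ⊃ d) and O(~t ⊃ d). Since t ∨ ~t is a tautology, O(d) follows.
With premise 2, O(d ⊃ ~u), the K-axiom yields O(~u).
The contrapositive of premise 5 (O(~j ⊃ u)) is O(~u ⊃ j), and O(~u) is already established, so O(j).
Premise 1 is O(~q ⊃ ~j); contrapositively O(j ⊃ q). Since O(j) holds, K gives O(q).
Premises 3, 4, 8 do not contribute to this derivation.
Thus O(q), which is F(~q): ~q is forbidden.

Forbidden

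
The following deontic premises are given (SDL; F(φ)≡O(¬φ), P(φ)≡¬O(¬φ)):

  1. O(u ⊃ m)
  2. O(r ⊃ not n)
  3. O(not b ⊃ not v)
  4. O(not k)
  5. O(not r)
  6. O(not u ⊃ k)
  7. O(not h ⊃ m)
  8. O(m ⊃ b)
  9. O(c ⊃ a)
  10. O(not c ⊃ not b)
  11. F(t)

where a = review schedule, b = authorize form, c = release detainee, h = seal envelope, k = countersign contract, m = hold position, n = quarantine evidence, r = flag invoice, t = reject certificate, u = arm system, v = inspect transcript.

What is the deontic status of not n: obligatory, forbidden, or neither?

Premise 2 is O(r ⊃ not n), but O(r) is not derivable from the premises, so it does not yield O(not n).
No premise or chain of K-axiom applications forces O(not n), and none forces O(n). So not n is neither obligatory nor forbidden under these norms.

Neither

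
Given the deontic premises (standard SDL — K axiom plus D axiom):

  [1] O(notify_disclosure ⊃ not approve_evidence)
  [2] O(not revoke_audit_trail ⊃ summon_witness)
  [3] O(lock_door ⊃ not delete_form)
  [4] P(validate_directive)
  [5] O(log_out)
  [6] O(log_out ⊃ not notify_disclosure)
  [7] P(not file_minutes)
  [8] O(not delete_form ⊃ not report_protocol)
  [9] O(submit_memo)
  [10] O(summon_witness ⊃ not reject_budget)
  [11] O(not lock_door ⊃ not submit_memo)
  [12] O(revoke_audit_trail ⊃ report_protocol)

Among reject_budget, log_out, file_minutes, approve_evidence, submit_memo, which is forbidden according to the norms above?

Premise 9 states O(submit_memo) outright.
Premise 11 is O(not lock_door ⊃ not submit_memo); contrapositively O(submit_memo ⊃ lock_door). Since O(submit_memo) holds, K gives O(lock_door).
From O(lock_door) and premise 3, O(lock_door ⊃ not delete_form), we obtain O(not delete_form).
Applying K to premise 8 (O(not delete_form ⊃ not report_protocol)) and O(not delete_form) yields O(not report_protocol).
Premise 12, O(revoke_audit_trail ⊃ report_protocol), contraposes to O(not report_protocol ⊃ not revoke_audit_trail); with O(not report_protocol) we get O(not revoke_audit_trail).
From O(not revoke_audit_trail) and premise 2, O(not revoke_audit_trail ⊃ summon_witness), we obtain O(summon_witness).
From O(summon_witness) and premise 10, O(summon_witness ⊃ not reject_budget), we obtain O(not reject_budget).
So O(not reject_budget) holds, i.e. reject_budget is forbidden. None of the other listed options is forbidden under the premises.

reject_budget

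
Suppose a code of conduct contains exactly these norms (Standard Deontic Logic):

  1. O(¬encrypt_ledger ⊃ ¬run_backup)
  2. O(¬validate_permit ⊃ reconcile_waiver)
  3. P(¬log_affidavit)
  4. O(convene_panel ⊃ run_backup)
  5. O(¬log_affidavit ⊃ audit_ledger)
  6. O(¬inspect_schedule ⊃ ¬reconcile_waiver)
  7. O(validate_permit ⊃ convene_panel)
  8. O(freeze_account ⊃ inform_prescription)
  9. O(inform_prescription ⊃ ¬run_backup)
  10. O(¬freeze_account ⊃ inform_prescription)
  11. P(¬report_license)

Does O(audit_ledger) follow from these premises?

Premise 5 is O(¬log_affidavit ⊃ audit_ledger), but O(¬log_affidavit) is not derivable from the premises (the permission P(¬log_affidavit) asserts only ¬O(log_affidavit), not O(¬log_affidavit)), so it does not yield O(audit_ledger).
No other premise forces O(audit_ledger). An ideal world satisfying every premise can still have audit_ledger false, so O(audit_ledger) is not derivable.

No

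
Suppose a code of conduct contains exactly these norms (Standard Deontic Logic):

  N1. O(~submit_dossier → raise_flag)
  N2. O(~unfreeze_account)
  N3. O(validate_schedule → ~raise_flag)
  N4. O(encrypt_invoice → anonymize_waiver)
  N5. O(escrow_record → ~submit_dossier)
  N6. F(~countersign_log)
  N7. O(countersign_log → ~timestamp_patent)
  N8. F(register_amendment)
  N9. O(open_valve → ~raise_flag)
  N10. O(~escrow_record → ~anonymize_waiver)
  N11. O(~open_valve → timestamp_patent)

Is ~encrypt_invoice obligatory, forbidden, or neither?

Obligatory

Premise 6, F(~countersign_log), is equivalent to O(countersign_log).
From O(countersign_log) and premise 7, O(countersign_log → ~timestamp_patent), we obtain O(~timestamp_patent).
Premise 11, O(~open_valve → timestamp_patent), contraposes to O(~timestamp_patent → open_valve); with O(~timestamp_patent) we get O(open_valve).
Premise 9 is O(open_valve → ~raise_flag); since O(open_valve), deontic closure gives O(~raise_flag).
Premise 1 is O(~submit_dossier → raise_flag); contrapositively O(~raise_flag → submit_dossier). Since O(~raise_flag) holds, K gives O(submit_dossier).
Premise 5 is O(escrow_record → ~submit_dossier); contrapositively O(submit_dossier → ~escrow_record). Since O(submit_dossier) holds, K gives O(~escrow_record).
With premise 10, O(~escrow_record → ~anonymize_waiver), the K-axiom yields O(~anonymize_waiver).
The contrapositive of premise 4 (O(encrypt_invoice → anonymize_waiver)) is O(~anonymize_waiver → ~encrypt_invoice), and O(~anonymize_waiver) is already established, so O(~encrypt_invoice).
Premises 2, 3, 8 do not contribute to this derivation.
Hence ~encrypt_invoice is obligatory.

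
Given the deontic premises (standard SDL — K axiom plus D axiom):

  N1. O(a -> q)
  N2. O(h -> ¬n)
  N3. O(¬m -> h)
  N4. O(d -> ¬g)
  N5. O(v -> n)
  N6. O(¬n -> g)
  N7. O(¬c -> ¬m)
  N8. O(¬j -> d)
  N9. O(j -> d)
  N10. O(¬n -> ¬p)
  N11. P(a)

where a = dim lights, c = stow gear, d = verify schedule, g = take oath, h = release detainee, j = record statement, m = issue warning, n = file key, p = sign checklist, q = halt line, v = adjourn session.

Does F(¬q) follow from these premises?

No

Premise 1 is O(a -> q), but O(a) is not derivable from the premises (the permission P(a) asserts only ¬O(¬a), not O(a)), so it does not yield O(q).
No other premise forces O(q). An ideal world satisfying every premise can still have ¬q true, so F(¬q) is not derivable.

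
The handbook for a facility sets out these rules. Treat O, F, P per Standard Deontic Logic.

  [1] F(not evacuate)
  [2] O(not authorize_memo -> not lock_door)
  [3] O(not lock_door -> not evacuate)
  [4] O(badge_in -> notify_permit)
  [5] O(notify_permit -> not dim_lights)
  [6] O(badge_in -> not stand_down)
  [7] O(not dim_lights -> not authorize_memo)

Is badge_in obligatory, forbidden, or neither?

Forbidden

F(not evacuate) at premise 1 means O(evacuate).
The contrapositive of premise 3 (O(not lock_door -> not evacuate)) is O(evacuate -> lock_door), and O(evacuate) is already established, so O(lock_door).
Premise 2, O(not authorize_memo -> not lock_door), contraposes to O(lock_door -> authorize_memo); with O(lock_door) we get O(authorize_memo).
Premise 7, O(not dim_lights -> not authorize_memo), contraposes to O(authorize_memo -> dim_lights); with O(authorize_memo) we get O(dim_lights).
Premise 5, O(notify_permit -> not dim_lights), contraposes to O(dim_lights -> not notify_permit); with O(dim_lights) we get O(not notify_permit).
Premise 4 is O(badge_in -> notify_permit); contrapositively O(not notify_permit -> not badge_in). Since O(not notify_permit) holds, K gives O(not badge_in).
Premise 6 does not contribute to this derivation.
Thus O(not badge_in), which is F(badge_in): badge_in is forbidden.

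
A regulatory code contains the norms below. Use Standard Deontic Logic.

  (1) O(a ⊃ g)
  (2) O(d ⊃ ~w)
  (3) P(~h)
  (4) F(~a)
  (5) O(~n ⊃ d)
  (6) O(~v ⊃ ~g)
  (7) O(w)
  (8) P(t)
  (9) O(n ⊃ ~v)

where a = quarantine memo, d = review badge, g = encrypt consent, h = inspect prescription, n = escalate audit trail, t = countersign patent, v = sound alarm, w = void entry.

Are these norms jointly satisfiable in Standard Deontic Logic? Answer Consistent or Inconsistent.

Inconsistent

F(~a) at premise 4 means O(a).
With premise 1, O(a ⊃ g), the K-axiom yields O(g).
Premise 6 is O(~v ⊃ ~g); contrapositively O(g ⊃ v). Since O(g) holds, K gives O(v).
The contrapositive of premise 9 (O(n ⊃ ~v)) is O(v ⊃ ~n), and O(v) is already established, so O(~n).
With premise 5, O(~n ⊃ d), the K-axiom yields O(d).
Applying K to premise 2 (O(d ⊃ ~w)) and O(d) yields O(~w).
However, premise 7 gives O(w).
We now have both O(~w) and O(w) — w is simultaneously obligatory and forbidden, violating the D-axiom.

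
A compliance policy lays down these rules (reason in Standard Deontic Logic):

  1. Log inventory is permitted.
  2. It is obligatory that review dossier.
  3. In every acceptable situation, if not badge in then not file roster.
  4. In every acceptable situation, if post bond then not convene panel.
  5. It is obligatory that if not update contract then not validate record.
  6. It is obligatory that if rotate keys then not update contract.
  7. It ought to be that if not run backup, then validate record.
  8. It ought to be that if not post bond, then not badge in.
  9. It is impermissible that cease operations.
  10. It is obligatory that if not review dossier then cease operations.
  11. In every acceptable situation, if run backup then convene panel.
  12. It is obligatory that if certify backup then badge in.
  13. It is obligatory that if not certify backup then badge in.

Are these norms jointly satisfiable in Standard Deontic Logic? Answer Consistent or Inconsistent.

Premise 10 is O(¬review_dossier → cease_operations), but O(¬review_dossier) is not derivable from the premises, so it does not yield O(cease_operations).
So O(cease_operations) is not derivable, and the apparent clash with O(¬cease_operations) does not arise.
A world satisfying every obligation exists (e.g. badge_in=true, cease_operations=false, certify_backup=false, convene_panel=false, file_roster=false, log_inventory=false, post_bond=true, review_dossier=true, rotate_keys=false, run_backup=false, update_contract=true, validate_record=true); no atom is both obligatory and forbidden, so the set is consistent.

Consistent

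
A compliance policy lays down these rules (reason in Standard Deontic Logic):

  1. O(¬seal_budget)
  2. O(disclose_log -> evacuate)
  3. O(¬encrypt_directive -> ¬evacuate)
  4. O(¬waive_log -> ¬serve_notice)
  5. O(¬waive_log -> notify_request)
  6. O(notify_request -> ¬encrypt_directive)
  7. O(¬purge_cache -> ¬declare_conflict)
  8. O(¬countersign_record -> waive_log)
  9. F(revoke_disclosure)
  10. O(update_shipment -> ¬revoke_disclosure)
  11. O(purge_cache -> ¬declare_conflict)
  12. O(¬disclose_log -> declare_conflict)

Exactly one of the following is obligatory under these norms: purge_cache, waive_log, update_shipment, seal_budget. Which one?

By case analysis on purge_cache: premise 11 gives O(purge_cache -> ¬declare_conflict) and premise 7 gives O(¬purge_cache -> ¬declare_conflict), so O(¬declare_conflict) either way.
The contrapositive of premise 12 (O(¬disclose_log -> declare_conflict)) is O(¬declare_conflict -> disclose_log), and O(¬declare_conflict) is already established, so O(disclose_log).
With premise 2, O(disclose_log -> evacuate), the K-axiom yields O(evacuate).
Premise 3 is O(¬encrypt_directive -> ¬evacuate); contrapositively O(evacuate -> encrypt_directive). Since O(evacuate) holds, K gives O(encrypt_directive).
Premise 6, O(notify_request -> ¬encrypt_directive), contraposes to O(encrypt_directive -> ¬notify_request); with O(encrypt_directive) we get O(¬notify_request).
Premise 5, O(¬waive_log -> notify_request), contraposes to O(¬notify_request -> waive_log); with O(¬notify_request) we get O(waive_log).
So O(waive_log) holds — waive_log is obligatory. None of the other listed options is made obligatory by any chain of premises.

waive_log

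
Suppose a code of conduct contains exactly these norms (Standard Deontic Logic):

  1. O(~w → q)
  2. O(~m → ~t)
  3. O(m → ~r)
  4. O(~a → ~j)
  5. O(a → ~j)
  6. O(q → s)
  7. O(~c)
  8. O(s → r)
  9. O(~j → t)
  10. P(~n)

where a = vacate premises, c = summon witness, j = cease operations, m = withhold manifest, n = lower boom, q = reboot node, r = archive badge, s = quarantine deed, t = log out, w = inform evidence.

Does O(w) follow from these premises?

Premises 4 and 5 cover both cases: O(~a → ~j) and O(a → ~j). Since ~a ∨ a is a tautology, O(~j) follows.
Applying K to premise 9 (O(~j → t)) and O(~j) yields O(t).
The contrapositive of premise 2 (O(~m → ~t)) is O(t → m), and O(t) is already established, so O(m).
From O(m) and premise 3, O(m → ~r), we obtain O(~r).
The contrapositive of premise 8 (O(s → r)) is O(~r → ~s), and O(~r) is already established, so O(~s).
Premise 6, O(q → s), contraposes to O(~s → ~q); with O(~s) we get O(~q).
The contrapositive of premise 1 (O(~w → q)) is O(~q → w), and O(~q) is already established, so O(w).
Premises 7, 10 do not contribute to this derivation.
So O(w) follows.

Yes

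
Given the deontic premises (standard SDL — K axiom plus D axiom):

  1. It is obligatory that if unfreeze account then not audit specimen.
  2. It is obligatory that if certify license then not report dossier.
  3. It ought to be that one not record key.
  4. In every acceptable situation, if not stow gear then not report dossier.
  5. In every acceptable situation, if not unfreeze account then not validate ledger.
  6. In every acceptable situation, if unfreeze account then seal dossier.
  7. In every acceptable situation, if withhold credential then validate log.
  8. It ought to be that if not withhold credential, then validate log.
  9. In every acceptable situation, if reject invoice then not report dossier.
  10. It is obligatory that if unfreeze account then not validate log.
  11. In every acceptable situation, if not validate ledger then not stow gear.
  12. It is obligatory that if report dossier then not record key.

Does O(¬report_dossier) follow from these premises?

By case analysis on withhold_credential: premise 7 gives O(withhold_credential → validate_log) and premise 8 gives O(¬withhold_credential → validate_log), so O(validate_log) either way.
The contrapositive of premise 10 (O(unfreeze_account → ¬validate_log)) is O(validate_log → ¬unfreeze_account), and O(validate_log) is already established, so O(¬unfreeze_account).
Premise 5 is O(¬unfreeze_account → ¬validate_ledger); since O(¬unfreeze_account), deontic closure gives O(¬validate_ledger).
Premise 11 is O(¬validate_ledger → ¬stow_gear); since O(¬validate_ledger), deontic closure gives O(¬stow_gear).
Premise 4 is O(¬stow_gear → ¬report_dossier); since O(¬stow_gear), deontic closure gives O(¬report_dossier).
Premises 1, 2, 3, 6, 9, 12 do not contribute to this derivation.
So O(¬report_dossier) follows.

Yes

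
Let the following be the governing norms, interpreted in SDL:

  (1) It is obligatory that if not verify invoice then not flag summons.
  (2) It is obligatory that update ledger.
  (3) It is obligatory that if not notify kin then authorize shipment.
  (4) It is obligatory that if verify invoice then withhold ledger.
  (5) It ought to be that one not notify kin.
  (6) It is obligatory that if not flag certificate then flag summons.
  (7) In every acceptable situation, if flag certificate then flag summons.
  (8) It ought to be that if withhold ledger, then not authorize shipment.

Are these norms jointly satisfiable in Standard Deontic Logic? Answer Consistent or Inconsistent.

By case analysis on ¬flag_certificate: premise 6 gives O(¬flag_certificate → flag_summons) and premise 7 gives O(flag_certificate → flag_summons), so O(flag_summons) either way.
Premise 1 is O(¬verify_invoice → ¬flag_summons); contrapositively O(flag_summons → verify_invoice). Since O(flag_summons) holds, K gives O(verify_invoice).
Premise 4 is O(verify_invoice → withhold_ledger); since O(verify_invoice), deontic closure gives O(withhold_ledger).
Premise 8 is O(withhold_ledger → ¬authorize_shipment); since O(withhold_ledger), deontic closure gives O(¬authorize_shipment).
The contrapositive of premise 3 (O(¬notify_kin → authorize_shipment)) is O(¬authorize_shipment → notify_kin), and O(¬authorize_shipment) is already established, so O(notify_kin).
However, premise 5 gives O(¬notify_kin).
We now have both O(notify_kin) and O(¬notify_kin) — notify_kin is simultaneously obligatory and forbidden, violating the D-axiom.

Inconsistent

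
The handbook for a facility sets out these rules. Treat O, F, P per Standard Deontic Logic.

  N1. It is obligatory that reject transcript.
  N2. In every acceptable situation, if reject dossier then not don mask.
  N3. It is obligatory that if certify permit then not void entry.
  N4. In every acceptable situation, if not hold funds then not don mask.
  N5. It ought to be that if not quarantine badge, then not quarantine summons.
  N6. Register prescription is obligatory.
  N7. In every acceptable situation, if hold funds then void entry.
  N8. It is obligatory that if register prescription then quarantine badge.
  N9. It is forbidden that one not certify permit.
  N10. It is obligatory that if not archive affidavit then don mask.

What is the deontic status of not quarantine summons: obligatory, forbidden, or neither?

Neither

Premise 5 is O(¬quarantine_badge → ¬quarantine_summons), but O(¬quarantine_badge) is not derivable from the premises, so it does not yield O(¬quarantine_summons).
No premise or chain of K-axiom applications forces O(¬quarantine_summons), and none forces O(quarantine_summons). So ¬quarantine_summons is neither obligatory nor forbidden under these norms.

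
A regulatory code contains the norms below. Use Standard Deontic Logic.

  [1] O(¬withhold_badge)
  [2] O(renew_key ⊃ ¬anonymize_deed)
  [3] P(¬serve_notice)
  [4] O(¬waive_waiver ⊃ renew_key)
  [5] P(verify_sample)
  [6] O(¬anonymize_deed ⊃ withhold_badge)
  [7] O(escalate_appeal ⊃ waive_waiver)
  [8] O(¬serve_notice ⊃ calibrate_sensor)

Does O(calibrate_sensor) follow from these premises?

No

Premise 8 is O(¬serve_notice ⊃ calibrate_sensor), but O(¬serve_notice) is not derivable from the premises (the permission P(¬serve_notice) asserts only ¬O(serve_notice), not O(¬serve_notice)), so it does not yield O(calibrate_sensor).
No other premise forces O(calibrate_sensor). An ideal world satisfying every premise can still have calibrate_sensor false, so O(calibrate_sensor) is not derivable.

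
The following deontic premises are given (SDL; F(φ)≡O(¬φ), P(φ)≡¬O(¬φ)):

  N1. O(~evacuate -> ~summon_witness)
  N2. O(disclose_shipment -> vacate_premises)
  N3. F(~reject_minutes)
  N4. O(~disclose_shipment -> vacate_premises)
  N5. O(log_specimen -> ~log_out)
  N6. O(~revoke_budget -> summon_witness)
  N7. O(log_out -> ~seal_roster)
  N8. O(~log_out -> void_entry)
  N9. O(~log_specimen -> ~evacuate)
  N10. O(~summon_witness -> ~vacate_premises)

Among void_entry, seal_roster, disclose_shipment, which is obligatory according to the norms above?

Premises 4 and 2 are O(~disclose_shipment -> vacate_premises) and O(disclose_shipment -> vacate_premises); every ideal world satisfies ~disclose_shipment or disclose_shipment, so in either case vacate_premises holds — hence O(vacate_premises).
Premise 10 is O(~summon_witness -> ~vacate_premises); contrapositively O(vacate_premises -> summon_witness). Since O(vacate_premises) holds, K gives O(summon_witness).
Premise 1 is O(~evacuate -> ~summon_witness); contrapositively O(summon_witness -> evacuate). Since O(summon_witness) holds, K gives O(evacuate).
The contrapositive of premise 9 (O(~log_specimen -> ~evacuate)) is O(evacuate -> log_specimen), and O(evacuate) is already established, so O(log_specimen).
Premise 5 is O(log_specimen -> ~log_out); since O(log_specimen), deontic closure gives O(~log_out).
Applying K to premise 8 (O(~log_out -> void_entry)) and O(~log_out) yields O(void_entry).
So O(void_entry) holds — void_entry is obligatory. None of the other listed options is made obligatory by any chain of premises.

void_entry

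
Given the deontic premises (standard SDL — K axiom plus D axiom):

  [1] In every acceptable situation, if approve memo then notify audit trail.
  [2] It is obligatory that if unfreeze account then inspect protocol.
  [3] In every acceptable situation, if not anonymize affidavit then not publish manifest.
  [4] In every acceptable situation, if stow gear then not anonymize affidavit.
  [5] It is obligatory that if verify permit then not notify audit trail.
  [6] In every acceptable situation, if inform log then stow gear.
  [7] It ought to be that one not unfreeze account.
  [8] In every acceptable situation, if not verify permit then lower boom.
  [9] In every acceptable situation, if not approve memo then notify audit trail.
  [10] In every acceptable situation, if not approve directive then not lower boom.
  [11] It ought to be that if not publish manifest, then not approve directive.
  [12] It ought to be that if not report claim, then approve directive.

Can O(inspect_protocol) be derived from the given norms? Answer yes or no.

Premise 2 is O(unfreeze_account → inspect_protocol), but O(unfreeze_account) is not derivable from the premises, so it does not yield O(inspect_protocol).
No other premise forces O(inspect_protocol). An ideal world satisfying every premise can still have inspect_protocol false, so O(inspect_protocol) is not derivable.

No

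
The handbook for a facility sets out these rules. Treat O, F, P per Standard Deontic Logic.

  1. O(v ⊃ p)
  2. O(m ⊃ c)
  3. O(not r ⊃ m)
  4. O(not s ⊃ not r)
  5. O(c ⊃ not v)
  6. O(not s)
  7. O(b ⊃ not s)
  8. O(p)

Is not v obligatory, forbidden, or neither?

Premise 6 gives O(not s).
Applying K to premise 4 (O(not s ⊃ not r)) and O(not s) yields O(not r).
With premise 3, O(not r ⊃ m), the K-axiom yields O(m).
Applying K to premise 2 (O(m ⊃ c)) and O(m) yields O(c).
Applying K to premise 5 (O(c ⊃ not v)) and O(c) yields O(not v).
Premises 1, 7, 8 do not contribute to this derivation.
Hence not v is obligatory.

Obligatory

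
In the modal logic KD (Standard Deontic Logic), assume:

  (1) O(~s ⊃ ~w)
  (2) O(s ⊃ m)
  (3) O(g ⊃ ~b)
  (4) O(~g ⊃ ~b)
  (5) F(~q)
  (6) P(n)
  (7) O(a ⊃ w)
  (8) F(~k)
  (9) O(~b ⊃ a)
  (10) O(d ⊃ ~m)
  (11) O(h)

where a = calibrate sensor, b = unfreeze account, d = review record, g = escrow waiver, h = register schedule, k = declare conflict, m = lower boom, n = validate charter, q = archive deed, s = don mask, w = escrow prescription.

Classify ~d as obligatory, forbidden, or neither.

Premises 4 and 3 cover both cases: O(~g ⊃ ~b) and O(g ⊃ ~b). Since ~g ∨ g is a tautology, O(~b) follows.
With premise 9, O(~b ⊃ a), the K-axiom yields O(a).
With premise 7, O(a ⊃ w), the K-axiom yields O(w).
Premise 1 is O(~s ⊃ ~w); contrapositively O(w ⊃ s). Since O(w) holds, K gives O(s).
With premise 2, O(s ⊃ m), the K-axiom yields O(m).
Premise 10, O(d ⊃ ~m), contraposes to O(m ⊃ ~d); with O(m) we get O(~d).
Premises 5, 6, 8, 11 do not contribute to this derivation.
Hence ~d is obligatory.

Obligatory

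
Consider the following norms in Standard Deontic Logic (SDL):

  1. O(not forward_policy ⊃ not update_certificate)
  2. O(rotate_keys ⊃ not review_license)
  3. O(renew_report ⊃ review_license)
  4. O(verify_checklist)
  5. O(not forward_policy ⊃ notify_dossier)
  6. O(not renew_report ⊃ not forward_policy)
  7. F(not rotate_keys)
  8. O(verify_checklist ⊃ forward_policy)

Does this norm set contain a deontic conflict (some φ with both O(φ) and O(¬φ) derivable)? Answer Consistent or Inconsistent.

Inconsistent

From premise 4 we have O(verify_checklist).
Premise 8 is O(verify_checklist ⊃ forward_policy); since O(verify_checklist), deontic closure gives O(forward_policy).
The contrapositive of premise 6 (O(not renew_report ⊃ not forward_policy)) is O(forward_policy ⊃ renew_report), and O(forward_policy) is already established, so O(renew_report).
Premise 3 is O(renew_report ⊃ review_license); since O(renew_report), deontic closure gives O(review_license).
Premise 2, O(rotate_keys ⊃ not review_license), contraposes to O(review_license ⊃ not rotate_keys); with O(review_license) we get O(not rotate_keys).
Yet premise 7 is F(not rotate_keys), i.e. O(rotate_keys).
We now have both O(not rotate_keys) and O(rotate_keys) — rotate_keys is simultaneously obligatory and forbidden, violating the D-axiom.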